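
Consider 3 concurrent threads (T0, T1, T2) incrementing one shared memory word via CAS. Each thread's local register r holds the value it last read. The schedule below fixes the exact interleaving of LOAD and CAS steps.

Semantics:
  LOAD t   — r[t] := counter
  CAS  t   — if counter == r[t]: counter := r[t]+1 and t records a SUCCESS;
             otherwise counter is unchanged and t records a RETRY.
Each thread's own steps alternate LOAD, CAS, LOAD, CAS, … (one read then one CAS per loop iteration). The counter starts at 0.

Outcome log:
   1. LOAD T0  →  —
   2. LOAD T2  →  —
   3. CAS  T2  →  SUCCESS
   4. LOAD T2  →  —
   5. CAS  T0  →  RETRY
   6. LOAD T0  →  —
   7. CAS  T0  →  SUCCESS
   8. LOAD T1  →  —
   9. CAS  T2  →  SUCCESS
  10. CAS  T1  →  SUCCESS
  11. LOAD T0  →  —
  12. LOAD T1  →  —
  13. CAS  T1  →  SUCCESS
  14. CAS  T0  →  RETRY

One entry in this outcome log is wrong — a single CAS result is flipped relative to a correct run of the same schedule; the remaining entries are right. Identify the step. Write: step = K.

step = 9

Correct run:
1. LOAD T0 → mem=0 r[T0]=0 [LOAD]
2. LOAD T2 → mem=0 r[T2]=0 [LOAD]
3. CAS T2 → mem=1 r[T2]=0 [OK]
4. LOAD T2 → mem=1 r[T2]=1 [LOAD]
5. CAS T0 → mem=1 r[T0]=0 [RETRY]
6. LOAD T0 → mem=1 r[T0]=1 [LOAD]
7. CAS T0 → mem=2 r[T0]=1 [OK]
8. LOAD T1 → mem=2 r[T1]=2 [LOAD]
9. CAS T2 → mem=2 r[T2]=1 [RETRY]
10. CAS T1 → mem=3 r[T1]=2 [OK]
11. LOAD T0 → mem=3 r[T0]=3 [LOAD]
12. LOAD T1 → mem=3 r[T1]=3 [LOAD]
13. CAS T1 → mem=4 r[T1]=3 [OK]
14. CAS T0 → mem=4 r[T0]=3 [RETRY]
Log disagrees first at step 9.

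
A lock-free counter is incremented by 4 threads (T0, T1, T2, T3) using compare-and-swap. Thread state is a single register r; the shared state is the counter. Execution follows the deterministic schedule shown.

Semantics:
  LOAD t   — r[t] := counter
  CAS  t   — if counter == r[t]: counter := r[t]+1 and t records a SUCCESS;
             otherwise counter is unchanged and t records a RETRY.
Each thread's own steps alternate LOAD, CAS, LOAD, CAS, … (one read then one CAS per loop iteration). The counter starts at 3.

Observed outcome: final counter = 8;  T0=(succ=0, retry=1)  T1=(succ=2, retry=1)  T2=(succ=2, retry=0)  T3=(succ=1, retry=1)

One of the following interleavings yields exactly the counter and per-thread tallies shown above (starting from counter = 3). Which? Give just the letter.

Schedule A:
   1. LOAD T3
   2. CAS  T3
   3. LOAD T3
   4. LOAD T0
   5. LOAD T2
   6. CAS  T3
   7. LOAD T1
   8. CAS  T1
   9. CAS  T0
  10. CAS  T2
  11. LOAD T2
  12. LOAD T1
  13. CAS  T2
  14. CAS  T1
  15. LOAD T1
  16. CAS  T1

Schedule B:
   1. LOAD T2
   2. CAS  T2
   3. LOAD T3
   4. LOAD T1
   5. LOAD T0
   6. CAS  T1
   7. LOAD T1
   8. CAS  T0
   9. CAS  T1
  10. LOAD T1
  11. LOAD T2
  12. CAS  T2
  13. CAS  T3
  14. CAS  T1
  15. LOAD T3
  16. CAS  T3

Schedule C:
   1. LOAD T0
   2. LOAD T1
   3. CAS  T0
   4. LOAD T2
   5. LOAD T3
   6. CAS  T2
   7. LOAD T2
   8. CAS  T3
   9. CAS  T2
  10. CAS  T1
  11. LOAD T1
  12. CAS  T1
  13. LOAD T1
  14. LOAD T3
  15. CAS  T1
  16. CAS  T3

B

Run B:
T2 LOAD — after: cnt=3, r=3 — load
T2 CAS — after: cnt=4, r=3 — ok
T3 LOAD — after: cnt=4, r=4 — load
T1 LOAD — after: cnt=4, r=4 — load
T0 LOAD — after: cnt=4, r=4 — load
T1 CAS — after: cnt=5, r=4 — ok
T1 LOAD — after: cnt=5, r=5 — load
T0 CAS — after: cnt=5, r=4 — retry
T1 CAS — after: cnt=6, r=5 — ok
T1 LOAD — after: cnt=6, r=6 — load
T2 LOAD — after: cnt=6, r=6 — load
T2 CAS — after: cnt=7, r=6 — ok
T3 CAS — after: cnt=7, r=4 — retry
T1 CAS — after: cnt=7, r=6 — retry
T3 LOAD — after: cnt=7, r=7 — load
T3 CAS — after: cnt=8, r=7 — ok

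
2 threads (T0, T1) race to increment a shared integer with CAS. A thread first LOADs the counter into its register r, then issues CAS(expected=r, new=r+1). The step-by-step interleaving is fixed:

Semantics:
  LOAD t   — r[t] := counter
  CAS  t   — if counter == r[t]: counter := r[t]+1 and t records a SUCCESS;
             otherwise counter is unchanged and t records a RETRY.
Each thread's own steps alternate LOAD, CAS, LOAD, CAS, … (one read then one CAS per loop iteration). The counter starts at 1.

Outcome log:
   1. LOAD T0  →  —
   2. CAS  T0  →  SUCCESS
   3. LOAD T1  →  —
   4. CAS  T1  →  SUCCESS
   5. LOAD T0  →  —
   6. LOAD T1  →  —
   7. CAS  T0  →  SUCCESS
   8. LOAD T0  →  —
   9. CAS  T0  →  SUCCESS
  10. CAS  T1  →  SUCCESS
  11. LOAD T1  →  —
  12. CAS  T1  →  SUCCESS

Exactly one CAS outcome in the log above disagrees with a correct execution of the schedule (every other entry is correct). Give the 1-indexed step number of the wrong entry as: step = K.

step = 10

Re-executing:
   1) LOAD T0:  M=1  r_T0=1
   2) CAS  T0:  M=2  r_T0=1 ✓
   3) LOAD T1:  M=2  r_T1=2
   4) CAS  T1:  M=3  r_T1=2 ✓
   5) LOAD T0:  M=3  r_T0=3
   6) LOAD T1:  M=3  r_T1=3
   7) CAS  T0:  M=4  r_T0=3 ✓
   8) LOAD T0:  M=4  r_T0=4
   9) CAS  T0:  M=5  r_T0=4 ✓
  10) CAS  T1:  M=5  r_T1=3 ✗
  11) LOAD T1:  M=5  r_T1=5
  12) CAS  T1:  M=6  r_T1=5 ✓
Flip is step 10.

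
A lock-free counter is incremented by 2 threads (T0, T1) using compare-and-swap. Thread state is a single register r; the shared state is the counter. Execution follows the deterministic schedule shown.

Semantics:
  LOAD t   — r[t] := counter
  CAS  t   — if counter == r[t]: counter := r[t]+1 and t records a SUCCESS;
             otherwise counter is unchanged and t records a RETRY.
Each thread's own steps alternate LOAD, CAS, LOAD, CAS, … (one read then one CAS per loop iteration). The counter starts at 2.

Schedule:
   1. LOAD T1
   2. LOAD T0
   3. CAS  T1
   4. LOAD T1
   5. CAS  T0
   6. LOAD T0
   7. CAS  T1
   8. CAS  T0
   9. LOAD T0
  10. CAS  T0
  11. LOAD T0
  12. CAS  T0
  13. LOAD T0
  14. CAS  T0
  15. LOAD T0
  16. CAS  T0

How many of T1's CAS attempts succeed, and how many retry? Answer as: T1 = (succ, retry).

T1 = (2, 0)

   1) LOAD T1:  M=2  r_T1=2
   2) LOAD T0:  M=2  r_T0=2
   3) CAS  T1:  M=3  r_T1=2 ✓
   4) LOAD T1:  M=3  r_T1=3
   5) CAS  T0:  M=3  r_T0=2 ✗
   6) LOAD T0:  M=3  r_T0=3
   7) CAS  T1:  M=4  r_T1=3 ✓
   8) CAS  T0:  M=4  r_T0=3 ✗
   9) LOAD T0:  M=4  r_T0=4
  10) CAS  T0:  M=5  r_T0=4 ✓
  11) LOAD T0:  M=5  r_T0=5
  12) CAS  T0:  M=6  r_T0=5 ✓
  13) LOAD T0:  M=6  r_T0=6
  14) CAS  T0:  M=7  r_T0=6 ✓
  15) LOAD T0:  M=7  r_T0=7
  16) CAS  T0:  M=8  r_T0=7 ✓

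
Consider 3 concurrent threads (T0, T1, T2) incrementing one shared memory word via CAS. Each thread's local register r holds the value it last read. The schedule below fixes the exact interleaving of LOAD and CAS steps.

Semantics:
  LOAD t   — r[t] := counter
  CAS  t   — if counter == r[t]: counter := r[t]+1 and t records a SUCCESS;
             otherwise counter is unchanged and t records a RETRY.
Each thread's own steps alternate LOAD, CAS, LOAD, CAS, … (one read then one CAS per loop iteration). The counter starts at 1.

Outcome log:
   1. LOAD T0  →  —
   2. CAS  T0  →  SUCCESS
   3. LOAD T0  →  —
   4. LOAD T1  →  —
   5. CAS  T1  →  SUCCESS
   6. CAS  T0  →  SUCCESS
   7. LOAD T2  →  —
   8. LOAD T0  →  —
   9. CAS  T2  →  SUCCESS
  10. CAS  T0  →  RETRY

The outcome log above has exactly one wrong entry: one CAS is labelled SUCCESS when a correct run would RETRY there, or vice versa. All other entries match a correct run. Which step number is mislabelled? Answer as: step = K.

step = 6

Reference trace:
#1 T0 reads 1
#2 T0 CAS(1→2) writes; counter now 2
#3 T0 reads 2
#4 T1 reads 2
#5 T1 CAS(2→3) writes; counter now 3
#6 T0 CAS(2→3) fails; counter now 3
#7 T2 reads 3
#8 T0 reads 3
#9 T2 CAS(3→4) writes; counter now 4
#10 T0 CAS(3→4) fails; counter now 4
Flip is step 6.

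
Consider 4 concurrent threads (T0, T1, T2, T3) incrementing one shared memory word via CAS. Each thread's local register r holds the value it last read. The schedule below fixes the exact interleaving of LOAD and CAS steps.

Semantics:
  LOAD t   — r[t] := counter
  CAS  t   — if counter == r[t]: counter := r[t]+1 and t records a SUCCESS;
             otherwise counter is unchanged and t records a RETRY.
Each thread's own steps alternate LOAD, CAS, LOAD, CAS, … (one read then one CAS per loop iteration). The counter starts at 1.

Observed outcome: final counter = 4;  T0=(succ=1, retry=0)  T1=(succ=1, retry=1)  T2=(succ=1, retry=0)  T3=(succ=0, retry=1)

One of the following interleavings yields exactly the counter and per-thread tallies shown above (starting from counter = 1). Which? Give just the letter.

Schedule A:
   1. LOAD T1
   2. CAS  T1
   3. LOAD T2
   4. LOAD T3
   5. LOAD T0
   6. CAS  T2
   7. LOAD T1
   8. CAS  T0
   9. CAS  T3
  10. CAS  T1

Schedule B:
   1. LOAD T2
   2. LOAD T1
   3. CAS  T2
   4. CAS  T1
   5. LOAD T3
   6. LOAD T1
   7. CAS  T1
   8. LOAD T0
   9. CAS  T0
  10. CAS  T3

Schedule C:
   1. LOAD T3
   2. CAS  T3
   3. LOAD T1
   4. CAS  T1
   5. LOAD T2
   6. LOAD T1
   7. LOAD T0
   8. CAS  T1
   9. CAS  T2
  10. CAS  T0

B

Tracing schedule B:
[1] T2.load  rd  (counter 1, T2.r 1)
[2] T1.load  rd  (counter 1, T1.r 1)
[3] T2.cas  hit  (counter 2, T2.r 1)
[4] T1.cas  miss  (counter 2, T1.r 1)
[5] T3.load  rd  (counter 2, T3.r 2)
[6] T1.load  rd  (counter 2, T1.r 2)
[7] T1.cas  hit  (counter 3, T1.r 2)
[8] T0.load  rd  (counter 3, T0.r 3)
[9] T0.cas  hit  (counter 4, T0.r 3)
[10] T3.cas  miss  (counter 4, T3.r 2)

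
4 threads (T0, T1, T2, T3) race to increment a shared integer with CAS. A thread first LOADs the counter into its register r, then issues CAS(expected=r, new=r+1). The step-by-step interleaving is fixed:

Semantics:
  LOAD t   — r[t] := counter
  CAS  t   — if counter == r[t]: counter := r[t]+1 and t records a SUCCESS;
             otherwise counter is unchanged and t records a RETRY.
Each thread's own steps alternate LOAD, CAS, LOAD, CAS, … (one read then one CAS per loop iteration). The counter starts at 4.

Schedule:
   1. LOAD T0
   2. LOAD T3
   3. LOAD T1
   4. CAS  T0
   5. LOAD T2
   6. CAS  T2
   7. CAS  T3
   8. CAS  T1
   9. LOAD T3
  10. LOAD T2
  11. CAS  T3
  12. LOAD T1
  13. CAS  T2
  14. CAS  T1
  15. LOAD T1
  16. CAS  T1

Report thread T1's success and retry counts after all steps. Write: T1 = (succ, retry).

T0 LOAD — after: cnt=4, r=4 — load
T3 LOAD — after: cnt=4, r=4 — load
T1 LOAD — after: cnt=4, r=4 — load
T0 CAS — after: cnt=5, r=4 — ok
T2 LOAD — after: cnt=5, r=5 — load
T2 CAS — after: cnt=6, r=5 — ok
T3 CAS — after: cnt=6, r=4 — retry
T1 CAS — after: cnt=6, r=4 — retry
T3 LOAD — after: cnt=6, r=6 — load
T2 LOAD — after: cnt=6, r=6 — load
T3 CAS — after: cnt=7, r=6 — ok
T1 LOAD — after: cnt=7, r=7 — load
T2 CAS — after: cnt=7, r=6 — retry
T1 CAS — after: cnt=8, r=7 — ok
T1 LOAD — after: cnt=8, r=8 — load
T1 CAS — after: cnt=9, r=8 — ok

T1 = (2, 1)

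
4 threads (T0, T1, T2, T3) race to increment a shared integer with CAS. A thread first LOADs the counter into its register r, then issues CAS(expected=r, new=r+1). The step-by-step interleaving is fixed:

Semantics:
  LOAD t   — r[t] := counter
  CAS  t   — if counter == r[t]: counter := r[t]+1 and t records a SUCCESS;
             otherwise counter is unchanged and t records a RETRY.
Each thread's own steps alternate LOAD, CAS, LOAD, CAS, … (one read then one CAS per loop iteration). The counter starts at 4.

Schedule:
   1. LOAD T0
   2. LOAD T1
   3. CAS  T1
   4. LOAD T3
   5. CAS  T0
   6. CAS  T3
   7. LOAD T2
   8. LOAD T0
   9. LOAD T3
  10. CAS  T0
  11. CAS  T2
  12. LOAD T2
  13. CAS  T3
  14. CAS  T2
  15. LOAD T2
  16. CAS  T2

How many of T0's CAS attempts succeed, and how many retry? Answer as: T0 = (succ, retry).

   1) LOAD T0:  M=4  r_T0=4
   2) LOAD T1:  M=4  r_T1=4
   3) CAS  T1:  M=5  r_T1=4 ✓
   4) LOAD T3:  M=5  r_T3=5
   5) CAS  T0:  M=5  r_T0=4 ✗
   6) CAS  T3:  M=6  r_T3=5 ✓
   7) LOAD T2:  M=6  r_T2=6
   8) LOAD T0:  M=6  r_T0=6
   9) LOAD T3:  M=6  r_T3=6
  10) CAS  T0:  M=7  r_T0=6 ✓
  11) CAS  T2:  M=7  r_T2=6 ✗
  12) LOAD T2:  M=7  r_T2=7
  13) CAS  T3:  M=7  r_T3=6 ✗
  14) CAS  T2:  M=8  r_T2=7 ✓
  15) LOAD T2:  M=8  r_T2=8
  16) CAS  T2:  M=9  r_T2=8 ✓

T0 = (1, 1)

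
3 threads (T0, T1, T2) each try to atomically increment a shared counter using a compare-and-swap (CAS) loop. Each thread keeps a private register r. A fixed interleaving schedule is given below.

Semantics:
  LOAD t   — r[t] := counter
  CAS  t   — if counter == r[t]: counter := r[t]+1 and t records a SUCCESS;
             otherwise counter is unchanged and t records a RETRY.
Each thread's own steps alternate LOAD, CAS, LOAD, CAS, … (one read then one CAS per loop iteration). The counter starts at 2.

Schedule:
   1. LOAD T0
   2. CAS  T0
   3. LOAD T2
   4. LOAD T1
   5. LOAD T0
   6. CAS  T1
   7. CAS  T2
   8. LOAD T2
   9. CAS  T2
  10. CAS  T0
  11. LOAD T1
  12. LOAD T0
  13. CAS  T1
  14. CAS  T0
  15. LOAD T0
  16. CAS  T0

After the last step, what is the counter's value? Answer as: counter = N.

   1) LOAD T0:  M=2  r_T0=2
   2) CAS  T0:  M=3  r_T0=2 ✓
   3) LOAD T2:  M=3  r_T2=3
   4) LOAD T1:  M=3  r_T1=3
   5) LOAD T0:  M=3  r_T0=3
   6) CAS  T1:  M=4  r_T1=3 ✓
   7) CAS  T2:  M=4  r_T2=3 ✗
   8) LOAD T2:  M=4  r_T2=4
   9) CAS  T2:  M=5  r_T2=4 ✓
  10) CAS  T0:  M=5  r_T0=3 ✗
  11) LOAD T1:  M=5  r_T1=5
  12) LOAD T0:  M=5  r_T0=5
  13) CAS  T1:  M=6  r_T1=5 ✓
  14) CAS  T0:  M=6  r_T0=5 ✗
  15) LOAD T0:  M=6  r_T0=6
  16) CAS  T0:  M=7  r_T0=6 ✓

counter = 7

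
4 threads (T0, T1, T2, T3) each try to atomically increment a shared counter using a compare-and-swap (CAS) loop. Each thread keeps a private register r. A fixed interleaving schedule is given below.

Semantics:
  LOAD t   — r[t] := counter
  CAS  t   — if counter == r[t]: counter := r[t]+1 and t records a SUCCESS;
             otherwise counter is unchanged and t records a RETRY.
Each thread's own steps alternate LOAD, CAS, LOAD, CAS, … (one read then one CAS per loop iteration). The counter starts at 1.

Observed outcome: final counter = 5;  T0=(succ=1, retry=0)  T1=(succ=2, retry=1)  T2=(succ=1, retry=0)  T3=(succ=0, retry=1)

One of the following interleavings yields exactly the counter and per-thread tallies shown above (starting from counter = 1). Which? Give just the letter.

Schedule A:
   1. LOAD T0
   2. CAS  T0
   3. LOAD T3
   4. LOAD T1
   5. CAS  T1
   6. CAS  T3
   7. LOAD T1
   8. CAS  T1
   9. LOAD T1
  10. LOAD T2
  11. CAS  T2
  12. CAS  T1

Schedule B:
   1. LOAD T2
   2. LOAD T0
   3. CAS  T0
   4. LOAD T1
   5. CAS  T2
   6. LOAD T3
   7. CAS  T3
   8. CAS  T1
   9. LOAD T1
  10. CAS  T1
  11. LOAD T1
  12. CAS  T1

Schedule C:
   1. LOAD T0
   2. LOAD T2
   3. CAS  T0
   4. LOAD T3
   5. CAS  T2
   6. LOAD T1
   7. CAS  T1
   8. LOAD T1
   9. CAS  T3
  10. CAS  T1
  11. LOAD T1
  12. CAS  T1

A

Run A:
T0 LOAD — after: cnt=1, r=1 — load
T0 CAS — after: cnt=2, r=1 — ok
T3 LOAD — after: cnt=2, r=2 — load
T1 LOAD — after: cnt=2, r=2 — load
T1 CAS — after: cnt=3, r=2 — ok
T3 CAS — after: cnt=3, r=2 — retry
T1 LOAD — after: cnt=3, r=3 — load
T1 CAS — after: cnt=4, r=3 — ok
T1 LOAD — after: cnt=4, r=4 — load
T2 LOAD — after: cnt=4, r=4 — load
T2 CAS — after: cnt=5, r=4 — ok
T1 CAS — after: cnt=5, r=4 — retry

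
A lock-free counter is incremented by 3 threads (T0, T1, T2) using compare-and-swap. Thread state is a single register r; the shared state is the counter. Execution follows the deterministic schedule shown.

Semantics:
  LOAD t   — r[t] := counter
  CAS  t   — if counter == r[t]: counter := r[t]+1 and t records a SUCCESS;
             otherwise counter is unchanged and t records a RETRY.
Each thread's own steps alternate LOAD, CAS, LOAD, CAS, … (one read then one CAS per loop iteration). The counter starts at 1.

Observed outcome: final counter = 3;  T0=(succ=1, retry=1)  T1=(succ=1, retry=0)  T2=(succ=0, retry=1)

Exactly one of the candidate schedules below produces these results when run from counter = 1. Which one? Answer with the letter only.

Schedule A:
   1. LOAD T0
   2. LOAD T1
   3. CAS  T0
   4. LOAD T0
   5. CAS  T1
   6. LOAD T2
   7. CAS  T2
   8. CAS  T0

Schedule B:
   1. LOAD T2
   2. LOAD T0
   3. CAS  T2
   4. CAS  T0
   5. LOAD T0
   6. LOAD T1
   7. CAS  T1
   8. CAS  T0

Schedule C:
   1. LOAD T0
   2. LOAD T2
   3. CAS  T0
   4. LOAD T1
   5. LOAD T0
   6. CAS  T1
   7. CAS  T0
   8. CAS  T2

Simulating candidate C:
step 1: T0 LOAD ⇒ load; ctr=1 reg=1
step 2: T2 LOAD ⇒ load; ctr=1 reg=1
step 3: T0 CAS ⇒ ok; ctr=2 reg=1
step 4: T1 LOAD ⇒ load; ctr=2 reg=2
step 5: T0 LOAD ⇒ load; ctr=2 reg=2
step 6: T1 CAS ⇒ ok; ctr=3 reg=2
step 7: T0 CAS ⇒ retry; ctr=3 reg=2
step 8: T2 CAS ⇒ retry; ctr=3 reg=1

C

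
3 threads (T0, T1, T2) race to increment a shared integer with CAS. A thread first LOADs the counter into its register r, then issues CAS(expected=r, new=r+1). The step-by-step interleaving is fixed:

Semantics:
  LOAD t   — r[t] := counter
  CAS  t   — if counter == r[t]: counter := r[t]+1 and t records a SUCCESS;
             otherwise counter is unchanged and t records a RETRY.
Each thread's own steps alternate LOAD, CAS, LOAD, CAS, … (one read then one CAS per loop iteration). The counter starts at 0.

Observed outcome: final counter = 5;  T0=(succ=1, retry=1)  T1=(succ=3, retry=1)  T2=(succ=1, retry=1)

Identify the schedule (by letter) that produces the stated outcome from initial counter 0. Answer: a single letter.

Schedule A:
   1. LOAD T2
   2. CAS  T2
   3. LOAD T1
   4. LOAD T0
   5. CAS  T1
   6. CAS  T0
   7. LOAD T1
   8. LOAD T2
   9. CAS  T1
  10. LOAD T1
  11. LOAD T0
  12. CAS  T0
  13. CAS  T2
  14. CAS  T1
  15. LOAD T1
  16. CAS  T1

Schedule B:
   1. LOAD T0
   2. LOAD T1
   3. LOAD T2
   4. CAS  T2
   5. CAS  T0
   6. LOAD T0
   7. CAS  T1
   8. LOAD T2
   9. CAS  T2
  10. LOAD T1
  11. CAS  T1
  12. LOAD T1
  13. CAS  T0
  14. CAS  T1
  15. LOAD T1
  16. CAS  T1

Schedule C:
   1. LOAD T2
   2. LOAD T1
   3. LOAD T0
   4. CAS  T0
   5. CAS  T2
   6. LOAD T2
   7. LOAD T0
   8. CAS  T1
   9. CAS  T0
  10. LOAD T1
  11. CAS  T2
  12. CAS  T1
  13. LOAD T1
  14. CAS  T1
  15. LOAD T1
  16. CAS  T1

A

Run A:
step 1: T2 LOAD ⇒ load; ctr=0 reg=0
step 2: T2 CAS ⇒ ok; ctr=1 reg=0
step 3: T1 LOAD ⇒ load; ctr=1 reg=1
step 4: T0 LOAD ⇒ load; ctr=1 reg=1
step 5: T1 CAS ⇒ ok; ctr=2 reg=1
step 6: T0 CAS ⇒ retry; ctr=2 reg=1
step 7: T1 LOAD ⇒ load; ctr=2 reg=2
step 8: T2 LOAD ⇒ load; ctr=2 reg=2
step 9: T1 CAS ⇒ ok; ctr=3 reg=2
step 10: T1 LOAD ⇒ load; ctr=3 reg=3
step 11: T0 LOAD ⇒ load; ctr=3 reg=3
step 12: T0 CAS ⇒ ok; ctr=4 reg=3
step 13: T2 CAS ⇒ retry; ctr=4 reg=2
step 14: T1 CAS ⇒ retry; ctr=4 reg=3
step 15: T1 LOAD ⇒ load; ctr=4 reg=4
step 16: T1 CAS ⇒ ok; ctr=5 reg=4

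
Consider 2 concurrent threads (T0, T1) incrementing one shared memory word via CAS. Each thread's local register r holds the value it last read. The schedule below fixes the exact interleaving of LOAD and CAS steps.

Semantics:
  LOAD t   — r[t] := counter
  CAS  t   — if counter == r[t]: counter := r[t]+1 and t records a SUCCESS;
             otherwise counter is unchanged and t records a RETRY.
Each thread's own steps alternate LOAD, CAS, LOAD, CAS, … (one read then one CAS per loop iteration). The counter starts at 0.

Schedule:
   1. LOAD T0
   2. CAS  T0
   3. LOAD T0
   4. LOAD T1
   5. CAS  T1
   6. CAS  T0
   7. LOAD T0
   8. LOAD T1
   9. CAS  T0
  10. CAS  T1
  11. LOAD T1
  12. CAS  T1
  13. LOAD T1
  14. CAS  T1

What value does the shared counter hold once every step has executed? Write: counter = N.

   1) LOAD T0:  M=0  r_T0=0
   2) CAS  T0:  M=1  r_T0=0 ✓
   3) LOAD T0:  M=1  r_T0=1
   4) LOAD T1:  M=1  r_T1=1
   5) CAS  T1:  M=2  r_T1=1 ✓
   6) CAS  T0:  M=2  r_T0=1 ✗
   7) LOAD T0:  M=2  r_T0=2
   8) LOAD T1:  M=2  r_T1=2
   9) CAS  T0:  M=3  r_T0=2 ✓
  10) CAS  T1:  M=3  r_T1=2 ✗
  11) LOAD T1:  M=3  r_T1=3
  12) CAS  T1:  M=4  r_T1=3 ✓
  13) LOAD T1:  M=4  r_T1=4
  14) CAS  T1:  M=5  r_T1=4 ✓

counter = 5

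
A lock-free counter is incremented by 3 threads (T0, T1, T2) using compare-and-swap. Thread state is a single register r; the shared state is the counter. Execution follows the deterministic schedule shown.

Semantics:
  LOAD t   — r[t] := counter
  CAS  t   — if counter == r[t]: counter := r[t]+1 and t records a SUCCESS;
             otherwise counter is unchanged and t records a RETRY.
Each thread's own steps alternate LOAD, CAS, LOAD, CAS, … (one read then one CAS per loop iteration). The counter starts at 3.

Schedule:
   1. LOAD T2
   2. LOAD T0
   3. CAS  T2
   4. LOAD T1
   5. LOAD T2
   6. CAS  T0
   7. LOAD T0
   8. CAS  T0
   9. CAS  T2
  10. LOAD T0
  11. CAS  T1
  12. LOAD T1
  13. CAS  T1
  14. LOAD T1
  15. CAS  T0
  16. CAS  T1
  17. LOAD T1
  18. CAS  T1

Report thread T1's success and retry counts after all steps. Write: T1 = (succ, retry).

step 1: T2 LOAD ⇒ load; ctr=3 reg=3
step 2: T0 LOAD ⇒ load; ctr=3 reg=3
step 3: T2 CAS ⇒ ok; ctr=4 reg=3
step 4: T1 LOAD ⇒ load; ctr=4 reg=4
step 5: T2 LOAD ⇒ load; ctr=4 reg=4
step 6: T0 CAS ⇒ retry; ctr=4 reg=3
step 7: T0 LOAD ⇒ load; ctr=4 reg=4
step 8: T0 CAS ⇒ ok; ctr=5 reg=4
step 9: T2 CAS ⇒ retry; ctr=5 reg=4
step 10: T0 LOAD ⇒ load; ctr=5 reg=5
step 11: T1 CAS ⇒ retry; ctr=5 reg=4
step 12: T1 LOAD ⇒ load; ctr=5 reg=5
step 13: T1 CAS ⇒ ok; ctr=6 reg=5
step 14: T1 LOAD ⇒ load; ctr=6 reg=6
step 15: T0 CAS ⇒ retry; ctr=6 reg=5
step 16: T1 CAS ⇒ ok; ctr=7 reg=6
step 17: T1 LOAD ⇒ load; ctr=7 reg=7
step 18: T1 CAS ⇒ ok; ctr=8 reg=7

T1 = (3, 1)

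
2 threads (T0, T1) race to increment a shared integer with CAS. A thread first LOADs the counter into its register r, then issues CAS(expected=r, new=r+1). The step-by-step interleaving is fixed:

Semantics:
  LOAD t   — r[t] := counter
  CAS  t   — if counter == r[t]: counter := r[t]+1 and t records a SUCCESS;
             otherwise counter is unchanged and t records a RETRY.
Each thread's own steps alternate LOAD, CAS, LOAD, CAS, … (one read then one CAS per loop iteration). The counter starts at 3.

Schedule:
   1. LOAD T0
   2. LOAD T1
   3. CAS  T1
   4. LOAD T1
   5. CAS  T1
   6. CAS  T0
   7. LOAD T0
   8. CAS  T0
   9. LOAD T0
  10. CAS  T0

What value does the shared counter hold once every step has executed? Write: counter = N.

#1 T0 reads 3
#2 T1 reads 3
#3 T1 CAS(3→4) writes; counter now 4
#4 T1 reads 4
#5 T1 CAS(4→5) writes; counter now 5
#6 T0 CAS(3→4) fails; counter now 5
#7 T0 reads 5
#8 T0 CAS(5→6) writes; counter now 6
#9 T0 reads 6
#10 T0 CAS(6→7) writes; counter now 7

counter = 7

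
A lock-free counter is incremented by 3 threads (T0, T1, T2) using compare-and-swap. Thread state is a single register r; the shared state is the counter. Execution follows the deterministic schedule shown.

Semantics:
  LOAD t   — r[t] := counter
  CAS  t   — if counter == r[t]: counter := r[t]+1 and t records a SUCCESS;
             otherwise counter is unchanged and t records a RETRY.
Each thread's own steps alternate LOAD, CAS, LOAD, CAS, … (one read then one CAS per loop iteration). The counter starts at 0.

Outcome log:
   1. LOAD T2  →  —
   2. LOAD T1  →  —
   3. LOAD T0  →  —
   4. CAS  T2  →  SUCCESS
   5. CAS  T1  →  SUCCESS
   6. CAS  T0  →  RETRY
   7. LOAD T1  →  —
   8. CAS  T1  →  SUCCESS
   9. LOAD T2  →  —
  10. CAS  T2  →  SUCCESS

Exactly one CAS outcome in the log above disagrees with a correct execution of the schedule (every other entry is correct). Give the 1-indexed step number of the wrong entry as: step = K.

Re-executing:
   1) LOAD T2:  M=0  r_T2=0
   2) LOAD T1:  M=0  r_T1=0
   3) LOAD T0:  M=0  r_T0=0
   4) CAS  T2:  M=1  r_T2=0 ✓
   5) CAS  T1:  M=1  r_T1=0 ✗
   6) CAS  T0:  M=1  r_T0=0 ✗
   7) LOAD T1:  M=1  r_T1=1
   8) CAS  T1:  M=2  r_T1=1 ✓
   9) LOAD T2:  M=2  r_T2=2
  10) CAS  T2:  M=3  r_T2=2 ✓
Mismatch at 5.

step = 5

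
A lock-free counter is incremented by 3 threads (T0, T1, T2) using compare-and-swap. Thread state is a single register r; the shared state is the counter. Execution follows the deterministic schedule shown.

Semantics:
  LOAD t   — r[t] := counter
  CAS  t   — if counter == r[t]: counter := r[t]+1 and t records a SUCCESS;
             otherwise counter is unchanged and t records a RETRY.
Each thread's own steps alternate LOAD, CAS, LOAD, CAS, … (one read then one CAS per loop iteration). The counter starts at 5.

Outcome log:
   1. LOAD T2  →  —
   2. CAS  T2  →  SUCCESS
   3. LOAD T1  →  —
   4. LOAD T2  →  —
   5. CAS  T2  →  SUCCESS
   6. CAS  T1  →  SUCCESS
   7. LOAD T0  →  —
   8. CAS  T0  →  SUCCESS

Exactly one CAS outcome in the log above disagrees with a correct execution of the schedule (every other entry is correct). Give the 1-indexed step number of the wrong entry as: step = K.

Reference trace:
T2 LOAD — after: cnt=5, r=5 — load
T2 CAS — after: cnt=6, r=5 — ok
T1 LOAD — after: cnt=6, r=6 — load
T2 LOAD — after: cnt=6, r=6 — load
T2 CAS — after: cnt=7, r=6 — ok
T1 CAS — after: cnt=7, r=6 — retry
T0 LOAD — after: cnt=7, r=7 — load
T0 CAS — after: cnt=8, r=7 — ok
Mismatch at 6.

step = 6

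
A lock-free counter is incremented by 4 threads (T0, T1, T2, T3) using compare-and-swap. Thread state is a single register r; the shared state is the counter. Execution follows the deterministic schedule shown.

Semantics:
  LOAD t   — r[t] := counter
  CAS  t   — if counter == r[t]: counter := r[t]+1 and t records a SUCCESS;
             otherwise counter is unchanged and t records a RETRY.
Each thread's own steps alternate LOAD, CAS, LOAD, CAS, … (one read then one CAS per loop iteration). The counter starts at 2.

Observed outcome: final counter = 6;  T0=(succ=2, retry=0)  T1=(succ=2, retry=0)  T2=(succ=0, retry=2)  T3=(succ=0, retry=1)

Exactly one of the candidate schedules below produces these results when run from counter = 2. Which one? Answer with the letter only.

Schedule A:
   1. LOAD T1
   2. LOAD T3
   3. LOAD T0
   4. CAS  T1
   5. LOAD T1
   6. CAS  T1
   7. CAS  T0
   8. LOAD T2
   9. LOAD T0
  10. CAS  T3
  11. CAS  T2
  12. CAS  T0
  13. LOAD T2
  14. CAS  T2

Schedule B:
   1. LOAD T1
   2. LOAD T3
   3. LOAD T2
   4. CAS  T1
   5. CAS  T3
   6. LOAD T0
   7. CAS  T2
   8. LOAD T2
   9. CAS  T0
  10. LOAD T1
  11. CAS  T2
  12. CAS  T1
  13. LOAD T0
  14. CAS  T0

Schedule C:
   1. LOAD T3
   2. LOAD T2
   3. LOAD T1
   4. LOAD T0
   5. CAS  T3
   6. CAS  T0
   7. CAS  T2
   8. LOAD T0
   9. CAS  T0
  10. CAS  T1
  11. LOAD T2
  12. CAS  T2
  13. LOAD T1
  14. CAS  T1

B

Run B:
T1 LOAD — after: cnt=2, r=2 — load
T3 LOAD — after: cnt=2, r=2 — load
T2 LOAD — after: cnt=2, r=2 — load
T1 CAS — after: cnt=3, r=2 — ok
T3 CAS — after: cnt=3, r=2 — retry
T0 LOAD — after: cnt=3, r=3 — load
T2 CAS — after: cnt=3, r=2 — retry
T2 LOAD — after: cnt=3, r=3 — load
T0 CAS — after: cnt=4, r=3 — ok
T1 LOAD — after: cnt=4, r=4 — load
T2 CAS — after: cnt=4, r=3 — retry
T1 CAS — after: cnt=5, r=4 — ok
T0 LOAD — after: cnt=5, r=5 — load
T0 CAS — after: cnt=6, r=5 — ok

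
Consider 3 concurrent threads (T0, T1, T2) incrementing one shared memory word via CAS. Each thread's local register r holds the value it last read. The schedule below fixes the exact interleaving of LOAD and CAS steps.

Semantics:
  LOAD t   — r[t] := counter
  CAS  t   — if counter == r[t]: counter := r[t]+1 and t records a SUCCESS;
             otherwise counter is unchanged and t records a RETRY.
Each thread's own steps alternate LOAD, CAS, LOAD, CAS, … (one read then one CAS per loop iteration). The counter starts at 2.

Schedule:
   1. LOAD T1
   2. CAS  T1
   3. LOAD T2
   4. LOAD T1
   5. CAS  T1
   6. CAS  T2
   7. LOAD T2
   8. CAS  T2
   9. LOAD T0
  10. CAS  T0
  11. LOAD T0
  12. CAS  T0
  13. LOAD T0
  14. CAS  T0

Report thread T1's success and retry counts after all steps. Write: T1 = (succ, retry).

#1 T1 reads 2
#2 T1 CAS(2→3) writes; counter now 3
#3 T2 reads 3
#4 T1 reads 3
#5 T1 CAS(3→4) writes; counter now 4
#6 T2 CAS(3→4) fails; counter now 4
#7 T2 reads 4
#8 T2 CAS(4→5) writes; counter now 5
#9 T0 reads 5
#10 T0 CAS(5→6) writes; counter now 6
#11 T0 reads 6
#12 T0 CAS(6→7) writes; counter now 7
#13 T0 reads 7
#14 T0 CAS(7→8) writes; counter now 8

T1 = (2, 0)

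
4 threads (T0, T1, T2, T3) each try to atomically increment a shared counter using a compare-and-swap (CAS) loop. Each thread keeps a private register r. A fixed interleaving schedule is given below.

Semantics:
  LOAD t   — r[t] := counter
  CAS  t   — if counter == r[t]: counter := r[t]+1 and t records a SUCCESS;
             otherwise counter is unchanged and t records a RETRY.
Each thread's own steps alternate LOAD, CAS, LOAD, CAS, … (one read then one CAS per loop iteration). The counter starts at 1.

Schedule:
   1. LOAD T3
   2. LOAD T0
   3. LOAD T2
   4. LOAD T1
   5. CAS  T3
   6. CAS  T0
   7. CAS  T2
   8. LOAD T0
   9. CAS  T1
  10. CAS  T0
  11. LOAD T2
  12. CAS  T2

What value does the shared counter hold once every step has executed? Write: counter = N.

counter = 4

   1) LOAD T3:  M=1  r_T3=1
   2) LOAD T0:  M=1  r_T0=1
   3) LOAD T2:  M=1  r_T2=1
   4) LOAD T1:  M=1  r_T1=1
   5) CAS  T3:  M=2  r_T3=1 ✓
   6) CAS  T0:  M=2  r_T0=1 ✗
   7) CAS  T2:  M=2  r_T2=1 ✗
   8) LOAD T0:  M=2  r_T0=2
   9) CAS  T1:  M=2  r_T1=1 ✗
  10) CAS  T0:  M=3  r_T0=2 ✓
  11) LOAD T2:  M=3  r_T2=3
  12) CAS  T2:  M=4  r_T2=3 ✓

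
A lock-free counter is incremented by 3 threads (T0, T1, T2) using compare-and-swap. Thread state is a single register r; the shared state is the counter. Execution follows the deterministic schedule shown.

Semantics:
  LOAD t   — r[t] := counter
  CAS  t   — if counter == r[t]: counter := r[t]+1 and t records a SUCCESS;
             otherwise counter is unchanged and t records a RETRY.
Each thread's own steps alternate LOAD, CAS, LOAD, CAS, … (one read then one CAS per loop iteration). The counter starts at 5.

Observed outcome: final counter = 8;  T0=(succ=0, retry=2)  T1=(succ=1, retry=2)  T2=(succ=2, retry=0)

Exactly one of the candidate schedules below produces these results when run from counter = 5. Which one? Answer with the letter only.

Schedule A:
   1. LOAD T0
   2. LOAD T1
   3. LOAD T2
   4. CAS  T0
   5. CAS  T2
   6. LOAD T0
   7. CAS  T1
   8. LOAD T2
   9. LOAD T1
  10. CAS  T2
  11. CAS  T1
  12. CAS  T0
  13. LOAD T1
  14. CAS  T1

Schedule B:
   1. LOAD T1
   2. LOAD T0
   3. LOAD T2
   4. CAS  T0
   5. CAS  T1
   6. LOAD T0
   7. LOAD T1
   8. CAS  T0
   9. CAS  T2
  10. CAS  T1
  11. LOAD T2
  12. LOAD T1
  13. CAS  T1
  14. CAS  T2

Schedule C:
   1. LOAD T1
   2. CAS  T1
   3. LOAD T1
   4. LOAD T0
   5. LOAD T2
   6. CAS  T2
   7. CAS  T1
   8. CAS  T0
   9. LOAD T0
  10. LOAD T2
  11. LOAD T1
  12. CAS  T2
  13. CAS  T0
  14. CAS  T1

Run C:
T1 LOAD — after: cnt=5, r=5 — load
T1 CAS — after: cnt=6, r=5 — ok
T1 LOAD — after: cnt=6, r=6 — load
T0 LOAD — after: cnt=6, r=6 — load
T2 LOAD — after: cnt=6, r=6 — load
T2 CAS — after: cnt=7, r=6 — ok
T1 CAS — after: cnt=7, r=6 — retry
T0 CAS — after: cnt=7, r=6 — retry
T0 LOAD — after: cnt=7, r=7 — load
T2 LOAD — after: cnt=7, r=7 — load
T1 LOAD — after: cnt=7, r=7 — load
T2 CAS — after: cnt=8, r=7 — ok
T0 CAS — after: cnt=8, r=7 — retry
T1 CAS — after: cnt=8, r=7 — retry

C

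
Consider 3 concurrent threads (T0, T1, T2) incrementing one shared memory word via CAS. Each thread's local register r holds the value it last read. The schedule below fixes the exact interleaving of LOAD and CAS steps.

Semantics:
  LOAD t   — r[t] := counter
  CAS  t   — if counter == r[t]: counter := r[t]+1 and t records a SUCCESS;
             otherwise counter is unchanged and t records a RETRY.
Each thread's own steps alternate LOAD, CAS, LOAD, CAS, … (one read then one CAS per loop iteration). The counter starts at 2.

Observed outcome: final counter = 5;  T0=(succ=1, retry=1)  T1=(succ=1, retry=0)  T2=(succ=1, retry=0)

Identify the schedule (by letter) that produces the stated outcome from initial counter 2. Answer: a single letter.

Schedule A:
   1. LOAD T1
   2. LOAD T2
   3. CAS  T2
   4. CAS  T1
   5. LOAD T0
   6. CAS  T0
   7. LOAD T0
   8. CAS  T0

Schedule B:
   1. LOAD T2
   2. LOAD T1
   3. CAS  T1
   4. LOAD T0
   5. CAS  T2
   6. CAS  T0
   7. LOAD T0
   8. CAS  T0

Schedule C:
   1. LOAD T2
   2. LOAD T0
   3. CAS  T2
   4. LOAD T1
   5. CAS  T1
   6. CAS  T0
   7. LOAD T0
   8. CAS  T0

C

Simulating candidate C:
[1] T2.load  rd  (counter 2, T2.r 2)
[2] T0.load  rd  (counter 2, T0.r 2)
[3] T2.cas  hit  (counter 3, T2.r 2)
[4] T1.load  rd  (counter 3, T1.r 3)
[5] T1.cas  hit  (counter 4, T1.r 3)
[6] T0.cas  miss  (counter 4, T0.r 2)
[7] T0.load  rd  (counter 4, T0.r 4)
[8] T0.cas  hit  (counter 5, T0.r 4)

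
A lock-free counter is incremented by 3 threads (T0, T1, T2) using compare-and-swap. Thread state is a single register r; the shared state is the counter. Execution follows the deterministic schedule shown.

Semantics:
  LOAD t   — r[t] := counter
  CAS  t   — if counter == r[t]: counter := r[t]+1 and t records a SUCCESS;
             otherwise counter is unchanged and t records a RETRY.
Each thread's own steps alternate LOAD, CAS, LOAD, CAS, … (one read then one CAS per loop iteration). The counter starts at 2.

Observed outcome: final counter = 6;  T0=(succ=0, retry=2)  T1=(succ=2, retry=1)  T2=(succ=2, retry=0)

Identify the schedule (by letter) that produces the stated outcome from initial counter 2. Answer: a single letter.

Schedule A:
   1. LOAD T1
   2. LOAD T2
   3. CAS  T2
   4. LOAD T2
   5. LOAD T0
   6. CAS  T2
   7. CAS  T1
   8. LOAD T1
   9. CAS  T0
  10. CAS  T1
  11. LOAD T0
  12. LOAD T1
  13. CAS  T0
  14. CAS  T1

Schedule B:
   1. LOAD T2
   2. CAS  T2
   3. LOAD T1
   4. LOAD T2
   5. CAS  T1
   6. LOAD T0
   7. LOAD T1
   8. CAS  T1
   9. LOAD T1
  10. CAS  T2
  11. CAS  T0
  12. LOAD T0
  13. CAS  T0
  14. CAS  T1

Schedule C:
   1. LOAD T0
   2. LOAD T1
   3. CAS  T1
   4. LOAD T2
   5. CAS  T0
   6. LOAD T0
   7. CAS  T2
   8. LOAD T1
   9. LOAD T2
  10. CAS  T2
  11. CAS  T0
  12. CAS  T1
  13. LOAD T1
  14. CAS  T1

Simulating candidate C:
   1) LOAD T0:  M=2  r_T0=2
   2) LOAD T1:  M=2  r_T1=2
   3) CAS  T1:  M=3  r_T1=2 ✓
   4) LOAD T2:  M=3  r_T2=3
   5) CAS  T0:  M=3  r_T0=2 ✗
   6) LOAD T0:  M=3  r_T0=3
   7) CAS  T2:  M=4  r_T2=3 ✓
   8) LOAD T1:  M=4  r_T1=4
   9) LOAD T2:  M=4  r_T2=4
  10) CAS  T2:  M=5  r_T2=4 ✓
  11) CAS  T0:  M=5  r_T0=3 ✗
  12) CAS  T1:  M=5  r_T1=4 ✗
  13) LOAD T1:  M=5  r_T1=5
  14) CAS  T1:  M=6  r_T1=5 ✓

C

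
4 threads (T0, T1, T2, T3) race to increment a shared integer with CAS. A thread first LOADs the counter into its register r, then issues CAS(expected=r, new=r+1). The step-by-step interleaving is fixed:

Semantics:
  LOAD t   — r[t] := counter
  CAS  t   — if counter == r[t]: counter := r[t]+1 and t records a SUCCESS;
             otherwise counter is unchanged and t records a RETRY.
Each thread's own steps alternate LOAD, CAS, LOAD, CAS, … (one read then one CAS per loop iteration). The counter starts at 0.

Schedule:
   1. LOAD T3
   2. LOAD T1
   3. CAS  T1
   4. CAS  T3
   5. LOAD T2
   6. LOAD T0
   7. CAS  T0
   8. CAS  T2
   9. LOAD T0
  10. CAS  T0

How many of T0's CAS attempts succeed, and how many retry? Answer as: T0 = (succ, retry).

1. LOAD T3 → mem=0 r[T3]=0 [LOAD]
2. LOAD T1 → mem=0 r[T1]=0 [LOAD]
3. CAS T1 → mem=1 r[T1]=0 [OK]
4. CAS T3 → mem=1 r[T3]=0 [RETRY]
5. LOAD T2 → mem=1 r[T2]=1 [LOAD]
6. LOAD T0 → mem=1 r[T0]=1 [LOAD]
7. CAS T0 → mem=2 r[T0]=1 [OK]
8. CAS T2 → mem=2 r[T2]=1 [RETRY]
9. LOAD T0 → mem=2 r[T0]=2 [LOAD]
10. CAS T0 → mem=3 r[T0]=2 [OK]

T0 = (2, 0)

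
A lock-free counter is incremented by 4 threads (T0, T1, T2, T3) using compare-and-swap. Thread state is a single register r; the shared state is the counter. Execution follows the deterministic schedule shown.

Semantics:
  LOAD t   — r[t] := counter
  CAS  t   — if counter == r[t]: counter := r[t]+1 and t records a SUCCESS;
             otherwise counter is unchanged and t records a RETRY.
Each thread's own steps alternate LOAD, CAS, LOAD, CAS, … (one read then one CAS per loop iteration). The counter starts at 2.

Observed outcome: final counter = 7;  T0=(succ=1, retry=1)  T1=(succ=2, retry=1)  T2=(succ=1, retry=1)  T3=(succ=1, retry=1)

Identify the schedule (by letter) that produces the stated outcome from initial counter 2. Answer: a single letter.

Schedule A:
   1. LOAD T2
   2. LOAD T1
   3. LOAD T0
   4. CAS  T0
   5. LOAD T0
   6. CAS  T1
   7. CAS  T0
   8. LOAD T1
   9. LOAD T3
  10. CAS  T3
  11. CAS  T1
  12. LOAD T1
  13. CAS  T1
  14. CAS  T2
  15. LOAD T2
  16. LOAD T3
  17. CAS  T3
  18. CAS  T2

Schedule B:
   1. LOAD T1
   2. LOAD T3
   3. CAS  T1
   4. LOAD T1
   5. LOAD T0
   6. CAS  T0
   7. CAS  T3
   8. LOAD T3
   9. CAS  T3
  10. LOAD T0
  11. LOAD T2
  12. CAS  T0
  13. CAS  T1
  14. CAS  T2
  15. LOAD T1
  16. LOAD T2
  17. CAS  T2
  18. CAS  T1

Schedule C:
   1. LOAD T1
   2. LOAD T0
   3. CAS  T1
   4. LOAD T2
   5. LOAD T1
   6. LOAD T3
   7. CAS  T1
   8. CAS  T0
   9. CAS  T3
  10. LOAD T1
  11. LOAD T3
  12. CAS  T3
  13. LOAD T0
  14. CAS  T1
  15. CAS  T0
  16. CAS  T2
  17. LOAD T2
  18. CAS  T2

C

Simulating candidate C:
[1] T1.load  rd  (counter 2, T1.r 2)
[2] T0.load  rd  (counter 2, T0.r 2)
[3] T1.cas  hit  (counter 3, T1.r 2)
[4] T2.load  rd  (counter 3, T2.r 3)
[5] T1.load  rd  (counter 3, T1.r 3)
[6] T3.load  rd  (counter 3, T3.r 3)
[7] T1.cas  hit  (counter 4, T1.r 3)
[8] T0.cas  miss  (counter 4, T0.r 2)
[9] T3.cas  miss  (counter 4, T3.r 3)
[10] T1.load  rd  (counter 4, T1.r 4)
[11] T3.load  rd  (counter 4, T3.r 4)
[12] T3.cas  hit  (counter 5, T3.r 4)
[13] T0.load  rd  (counter 5, T0.r 5)
[14] T1.cas  miss  (counter 5, T1.r 4)
[15] T0.cas  hit  (counter 6, T0.r 5)
[16] T2.cas  miss  (counter 6, T2.r 3)
[17] T2.load  rd  (counter 6, T2.r 6)
[18] T2.cas  hit  (counter 7, T2.r 6)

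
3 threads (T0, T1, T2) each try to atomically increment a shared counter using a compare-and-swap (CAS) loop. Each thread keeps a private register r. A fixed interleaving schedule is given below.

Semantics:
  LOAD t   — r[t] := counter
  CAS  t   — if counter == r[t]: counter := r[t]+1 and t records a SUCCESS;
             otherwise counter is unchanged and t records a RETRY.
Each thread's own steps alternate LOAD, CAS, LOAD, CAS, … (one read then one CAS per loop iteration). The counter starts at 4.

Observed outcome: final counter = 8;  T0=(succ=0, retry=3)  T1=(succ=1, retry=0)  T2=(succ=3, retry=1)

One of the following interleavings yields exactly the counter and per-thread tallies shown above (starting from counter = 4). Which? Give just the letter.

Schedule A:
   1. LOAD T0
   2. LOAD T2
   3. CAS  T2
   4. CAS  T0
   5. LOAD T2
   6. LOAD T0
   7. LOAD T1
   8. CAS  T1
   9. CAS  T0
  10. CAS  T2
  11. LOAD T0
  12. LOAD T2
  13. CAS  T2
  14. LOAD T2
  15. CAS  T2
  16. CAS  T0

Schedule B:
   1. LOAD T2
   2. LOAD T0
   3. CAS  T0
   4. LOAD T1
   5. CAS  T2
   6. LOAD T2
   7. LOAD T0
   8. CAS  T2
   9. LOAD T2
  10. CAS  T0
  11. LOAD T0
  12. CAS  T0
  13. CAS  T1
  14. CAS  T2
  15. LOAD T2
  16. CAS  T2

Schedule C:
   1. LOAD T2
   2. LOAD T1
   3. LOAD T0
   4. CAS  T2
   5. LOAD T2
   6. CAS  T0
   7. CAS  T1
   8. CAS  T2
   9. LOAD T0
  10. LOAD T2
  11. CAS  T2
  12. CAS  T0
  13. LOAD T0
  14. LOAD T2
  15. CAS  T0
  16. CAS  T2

Simulating candidate A:
step 1: T0 LOAD ⇒ load; ctr=4 reg=4
step 2: T2 LOAD ⇒ load; ctr=4 reg=4
step 3: T2 CAS ⇒ ok; ctr=5 reg=4
step 4: T0 CAS ⇒ retry; ctr=5 reg=4
step 5: T2 LOAD ⇒ load; ctr=5 reg=5
step 6: T0 LOAD ⇒ load; ctr=5 reg=5
step 7: T1 LOAD ⇒ load; ctr=5 reg=5
step 8: T1 CAS ⇒ ok; ctr=6 reg=5
step 9: T0 CAS ⇒ retry; ctr=6 reg=5
step 10: T2 CAS ⇒ retry; ctr=6 reg=5
step 11: T0 LOAD ⇒ load; ctr=6 reg=6
step 12: T2 LOAD ⇒ load; ctr=6 reg=6
step 13: T2 CAS ⇒ ok; ctr=7 reg=6
step 14: T2 LOAD ⇒ load; ctr=7 reg=7
step 15: T2 CAS ⇒ ok; ctr=8 reg=7
step 16: T0 CAS ⇒ retry; ctr=8 reg=6

A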